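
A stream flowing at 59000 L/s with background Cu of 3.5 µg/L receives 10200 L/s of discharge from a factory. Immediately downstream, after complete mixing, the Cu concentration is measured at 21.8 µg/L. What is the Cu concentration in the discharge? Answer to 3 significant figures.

Mass balance: 59000·3.500 + 10200·Cₑ = 69200·21.80
→ Cₑ = (69200·21.80 − 59000·3.500) / 10200 = 127.7 µg/L.

128 µg/L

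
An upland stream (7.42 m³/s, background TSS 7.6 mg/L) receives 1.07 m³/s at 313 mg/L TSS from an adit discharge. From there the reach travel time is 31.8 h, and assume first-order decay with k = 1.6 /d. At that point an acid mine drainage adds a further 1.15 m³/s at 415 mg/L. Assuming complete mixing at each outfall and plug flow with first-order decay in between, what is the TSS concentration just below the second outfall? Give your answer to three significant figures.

54.4 mg/L

Flow-weighted average: C = (7.420·7.600 + 1.070·313.0) / 8.490 = 391.3/8.490 = 46.09 mg/L; combined flow 8.490 m³/s.
Applying C = C₀e^(−kt): 46.09 × 0.1200 = 5.532 mg/L.
Second outfall: C = (8.490·5.532 + 1.150·415.0)/9.640 = 54.38 mg/L.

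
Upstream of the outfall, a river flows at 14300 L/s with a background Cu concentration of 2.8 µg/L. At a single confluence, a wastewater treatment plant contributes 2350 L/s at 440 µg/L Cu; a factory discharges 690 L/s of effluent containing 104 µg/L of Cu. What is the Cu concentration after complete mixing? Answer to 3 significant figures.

66.1 µg/L

Mixed concentration C = ΣQC/ΣQ = (14300·2.800 + 2350·440.0 + 690.0·104.0) / 17340 = 1146000/17340 = 66.08 µg/L.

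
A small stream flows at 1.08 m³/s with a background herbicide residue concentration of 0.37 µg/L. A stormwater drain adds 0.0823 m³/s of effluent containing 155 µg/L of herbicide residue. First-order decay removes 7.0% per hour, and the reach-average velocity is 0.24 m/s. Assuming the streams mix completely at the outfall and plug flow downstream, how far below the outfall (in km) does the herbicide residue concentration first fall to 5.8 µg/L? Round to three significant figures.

After mixing, C = (1.080·0.3700 + 0.08230·155.0) / 1.162 = 13.16/1.162 = 11.32 µg/L.
7.0%/h lost → k = −ln(1 − 0.07) = 0.07257 h⁻¹.
Set 11.32·exp(−k·t) = 5.8 → t = ln(11.32/5.8)/k = 33170 s = 9.213 h.
Distance = v·t = 0.24·33170 = 7960 m = 7.960 km.

7.96 km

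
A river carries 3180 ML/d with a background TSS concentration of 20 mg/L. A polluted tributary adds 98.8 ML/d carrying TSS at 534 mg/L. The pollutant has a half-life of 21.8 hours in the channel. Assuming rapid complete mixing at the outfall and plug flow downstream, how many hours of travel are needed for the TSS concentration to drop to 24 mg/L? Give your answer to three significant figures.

12.3 h

After mixing, C = (3180·20.00 + 98.80·534.0) / 3279 = 116400/3279 = 35.49 mg/L.
Half-life 21.8 h → k = ln 2 / 21.8 = 0.03180 h⁻¹ = 0.7631 d⁻¹.
35.49·exp(−k·t) = 24 → t = ln(35.49/24)/k = 44290 s = 12.30 h.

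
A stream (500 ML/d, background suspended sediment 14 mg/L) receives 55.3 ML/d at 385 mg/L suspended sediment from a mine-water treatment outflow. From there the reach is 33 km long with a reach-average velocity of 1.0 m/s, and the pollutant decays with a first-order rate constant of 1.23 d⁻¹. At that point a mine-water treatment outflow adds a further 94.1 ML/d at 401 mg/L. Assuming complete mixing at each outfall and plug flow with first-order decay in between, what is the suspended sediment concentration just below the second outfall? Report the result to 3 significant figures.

Flow-weighted average: C = (500.0·14.00 + 55.30·385.0) / 555.3 = 28290/555.3 = 50.95 mg/L; combined flow 555.3 ML/d.
Travel time t = 33·1000 / 1.0 = 33000 s = 9.167 h.
Applying C = C₀e^(−kt): 50.95 × 0.6251 = 31.85 mg/L.
At the second outfall, C = (555.3·31.85 + 94.10·401.0) / (555.3 + 94.10) = 85.34 mg/L.

85.3 mg/L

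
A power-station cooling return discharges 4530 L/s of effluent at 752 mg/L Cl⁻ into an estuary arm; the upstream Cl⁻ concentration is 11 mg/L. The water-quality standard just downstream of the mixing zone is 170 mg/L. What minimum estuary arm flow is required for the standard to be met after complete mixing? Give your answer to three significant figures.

Set C_mix = 170: (Q·11.00 + 4530·752.0) / (Q + 4530) = 170
→ Q = 4530·(752.0 − 170)/(170 − 11.00) = 16580 L/s.

16600 L/s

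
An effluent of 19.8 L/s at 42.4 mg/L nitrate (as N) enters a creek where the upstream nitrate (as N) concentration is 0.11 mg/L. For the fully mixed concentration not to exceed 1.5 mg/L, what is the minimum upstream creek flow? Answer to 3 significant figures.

583 L/s

Set C_mix = 1.5: (Q·0.1100 + 19.80·42.40) / (Q + 19.80) = 1.5
→ Q = 19.80·(42.40 − 1.5)/(1.5 − 0.1100) = 582.6 L/s.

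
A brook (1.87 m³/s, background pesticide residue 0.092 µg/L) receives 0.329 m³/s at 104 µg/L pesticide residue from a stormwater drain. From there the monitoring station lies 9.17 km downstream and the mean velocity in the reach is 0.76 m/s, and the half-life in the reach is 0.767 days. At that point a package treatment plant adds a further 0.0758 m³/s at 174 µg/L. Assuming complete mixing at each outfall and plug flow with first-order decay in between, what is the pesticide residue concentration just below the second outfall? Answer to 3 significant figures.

Conservation of mass: C = (1.870·0.09200 + 0.3290·104.0) / 2.199 = 34.39/2.199 = 15.64 µg/L; combined flow 2.199 m³/s.
Travel time t = 9.17·1000 / 0.76 = 12070 s = 3.352 h.
Half-life 0.767 d → k = ln 2 / 0.767 = 0.9037 d⁻¹.
First-order decay: C = 15.64·exp(−k·t) = 15.64·0.8814 = 13.78 µg/L.
At the second outfall, C = (2.199·13.78 + 0.07580·174.0) / (2.199 + 0.07580) = 19.12 µg/L.

19.1 µg/L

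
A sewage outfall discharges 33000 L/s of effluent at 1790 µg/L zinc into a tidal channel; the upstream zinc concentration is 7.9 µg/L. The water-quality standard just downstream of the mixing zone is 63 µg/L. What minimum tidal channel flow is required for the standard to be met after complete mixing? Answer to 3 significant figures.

1030000 L/s

Set C_mix = 63: (Q·7.900 + 33000·1790) / (Q + 33000) = 63
→ Q = 33000·(1790 − 63)/(63 − 7.900) = 1034000 L/s.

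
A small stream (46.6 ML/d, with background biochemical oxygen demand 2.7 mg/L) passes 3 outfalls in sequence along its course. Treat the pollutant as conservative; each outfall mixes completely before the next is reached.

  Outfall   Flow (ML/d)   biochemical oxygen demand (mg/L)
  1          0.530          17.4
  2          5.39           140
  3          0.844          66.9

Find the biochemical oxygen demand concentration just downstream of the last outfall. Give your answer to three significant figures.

After outfall 1: Q = 46.60 + 0.5300 = 47.13 ML/d; C = (46.60·2.700 + 0.5300·17.40)/47.13 = 2.865 mg/L.
After outfall 2: Q = 47.13 + 5.390 = 52.52 ML/d; C = (47.13·2.865 + 5.390·140.0)/52.52 = 16.94 mg/L.
After outfall 3: Q = 52.52 + 0.8440 = 53.36 ML/d; C = (52.52·16.94 + 0.8440·66.90)/53.36 = 17.73 mg/L.

17.7 mg/L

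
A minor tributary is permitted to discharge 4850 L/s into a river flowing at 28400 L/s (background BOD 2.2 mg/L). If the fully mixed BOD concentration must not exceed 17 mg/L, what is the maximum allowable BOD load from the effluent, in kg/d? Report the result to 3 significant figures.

43400 kg/d

Mass balance at the limit: 28400·2.200 + 4850·Cₑ = 33250·17 → Cₑ = 103.7 mg/L.
4850 L/s = 4.850 m³/s. Load = 4.850 m³/s × 103.7 g/m³ × 86 400 s/d = 43440 kg/d.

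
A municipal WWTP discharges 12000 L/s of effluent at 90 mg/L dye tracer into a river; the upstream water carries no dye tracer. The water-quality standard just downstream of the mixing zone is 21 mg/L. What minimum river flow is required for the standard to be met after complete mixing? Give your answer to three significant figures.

Set C_mix = 21: (Q·0 + 12000·90.00) / (Q + 12000) = 21
→ Q = 12000·(90.00 − 21)/(21 − 0) = 39430 L/s.

39400 L/s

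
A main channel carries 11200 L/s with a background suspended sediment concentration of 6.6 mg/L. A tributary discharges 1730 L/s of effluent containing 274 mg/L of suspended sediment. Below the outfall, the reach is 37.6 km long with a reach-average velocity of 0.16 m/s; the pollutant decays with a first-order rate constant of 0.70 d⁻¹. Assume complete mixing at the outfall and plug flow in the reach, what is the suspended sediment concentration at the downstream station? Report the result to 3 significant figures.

Conservation of mass: C = (11200·6.600 + 1730·274.0) / 12930 = 547900/12930 = 42.38 mg/L.
Travel time t = 37.6·1000 / 0.16 = 235000 s = 65.28 h.
Decay over the reach: 42.38·exp(−kt) = 42.38·0.1490 = 6.313 mg/L.

6.31 mg/L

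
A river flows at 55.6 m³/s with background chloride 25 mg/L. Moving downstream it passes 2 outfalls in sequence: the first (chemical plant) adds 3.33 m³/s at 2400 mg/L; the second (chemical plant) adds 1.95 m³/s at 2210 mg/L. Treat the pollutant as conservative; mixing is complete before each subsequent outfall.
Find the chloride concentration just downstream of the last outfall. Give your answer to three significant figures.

225 mg/L

After outfall 1: Q = 55.60 + 3.330 = 58.93 m³/s; C = (55.60·25.00 + 3.330·2400)/58.93 = 159.2 mg/L.
After outfall 2: Q = 58.93 + 1.950 = 60.88 m³/s; C = (58.93·159.2 + 1.950·2210)/60.88 = 224.9 mg/L.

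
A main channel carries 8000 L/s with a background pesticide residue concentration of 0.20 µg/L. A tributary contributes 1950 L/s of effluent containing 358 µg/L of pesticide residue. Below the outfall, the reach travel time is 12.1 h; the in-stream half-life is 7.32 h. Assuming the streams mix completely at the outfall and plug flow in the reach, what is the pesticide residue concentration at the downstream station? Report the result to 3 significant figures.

Mixed concentration C = ΣQC/ΣQ = (8000·0.2000 + 1950·358.0) / 9950 = 699700/9950 = 70.32 µg/L.
Half-life 7.32 h → k = ln 2 / 7.32 = 0.09469 h⁻¹ = 2.273 d⁻¹.
After decay, C = 70.32 × e^(−kt) = 70.32 × 0.3180 = 22.36 µg/L.

22.4 µg/L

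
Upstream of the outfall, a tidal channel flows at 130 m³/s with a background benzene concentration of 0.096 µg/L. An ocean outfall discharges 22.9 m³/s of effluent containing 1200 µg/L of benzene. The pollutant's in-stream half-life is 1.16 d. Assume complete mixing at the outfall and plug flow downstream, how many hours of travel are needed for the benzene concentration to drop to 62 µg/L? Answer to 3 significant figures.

Mixed concentration C = ΣQC/ΣQ = (130.0·0.09600 + 22.90·1200) / 152.9 = 27490/152.9 = 179.8 µg/L.
Half-life 1.16 d → k = ln 2 / 1.16 = 0.5975 d⁻¹.
179.8·exp(−k·t) = 62 → t = ln(179.8/62)/k = 154000 s = 42.77 h.

42.8 h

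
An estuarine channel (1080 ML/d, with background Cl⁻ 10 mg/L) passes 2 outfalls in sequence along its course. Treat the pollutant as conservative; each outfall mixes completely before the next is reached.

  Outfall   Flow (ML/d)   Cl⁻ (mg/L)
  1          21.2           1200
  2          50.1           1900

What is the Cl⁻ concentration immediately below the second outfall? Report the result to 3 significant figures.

114 mg/L

Below outfall 1: Q → 1101 ML/d, C = (1080·10.00 + 21.20·1200)/1101 = 32.91 mg/L.
Below outfall 2: Q → 1151 ML/d, C = (1101·32.91 + 50.10·1900)/1151 = 114.2 mg/L.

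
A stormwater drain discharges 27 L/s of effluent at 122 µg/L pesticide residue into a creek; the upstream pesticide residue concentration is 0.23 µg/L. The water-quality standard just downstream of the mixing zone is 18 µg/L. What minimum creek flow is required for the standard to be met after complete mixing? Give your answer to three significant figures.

Set C_mix = 18: (Q·0.2300 + 27.00·122.0) / (Q + 27.00) = 18
→ Q = 27.00·(122.0 − 18)/(18 − 0.2300) = 158.0 L/s.

158 L/s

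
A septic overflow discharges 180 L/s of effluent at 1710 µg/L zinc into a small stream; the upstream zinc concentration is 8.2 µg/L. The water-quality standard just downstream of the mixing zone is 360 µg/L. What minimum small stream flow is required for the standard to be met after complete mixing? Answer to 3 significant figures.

691 L/s

Set C_mix = 360: (Q·8.200 + 180.0·1710) / (Q + 180.0) = 360
→ Q = 180.0·(1710 − 360)/(360 − 8.200) = 690.7 L/s.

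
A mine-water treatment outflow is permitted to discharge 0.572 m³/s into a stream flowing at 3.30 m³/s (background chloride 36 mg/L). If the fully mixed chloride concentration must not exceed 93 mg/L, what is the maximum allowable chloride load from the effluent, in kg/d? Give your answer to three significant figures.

Mass balance at the limit: 3.300·36.00 + 0.5720·Cₑ = 3.872·93 → Cₑ = 421.8 mg/L.
Load = 0.5720 m³/s × 421.8 g/m³ × 86 400 s/d = 20850 kg/d.

20800 kg/d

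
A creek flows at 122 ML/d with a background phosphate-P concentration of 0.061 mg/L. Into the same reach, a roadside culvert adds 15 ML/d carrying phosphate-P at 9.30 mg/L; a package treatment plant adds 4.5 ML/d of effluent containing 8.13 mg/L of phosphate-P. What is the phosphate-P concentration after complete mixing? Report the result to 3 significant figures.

Conservation of mass: C = (122.0·0.06100 + 15.00·9.300 + 4.500·8.130) / 141.5 = 183.5/141.5 = 1.297 mg/L.

1.30 mg/L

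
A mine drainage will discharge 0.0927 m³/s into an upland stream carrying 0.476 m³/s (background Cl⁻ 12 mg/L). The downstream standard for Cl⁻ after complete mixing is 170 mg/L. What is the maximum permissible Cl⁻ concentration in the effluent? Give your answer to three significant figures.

981 mg/L

At the limit, (Qr·Cr + Qe·Cₑ)/(Qr + Qe) = 170:
Cₑ = (0.5687·170 − 0.4760·12.00) / 0.09270 = 981.3 mg/L.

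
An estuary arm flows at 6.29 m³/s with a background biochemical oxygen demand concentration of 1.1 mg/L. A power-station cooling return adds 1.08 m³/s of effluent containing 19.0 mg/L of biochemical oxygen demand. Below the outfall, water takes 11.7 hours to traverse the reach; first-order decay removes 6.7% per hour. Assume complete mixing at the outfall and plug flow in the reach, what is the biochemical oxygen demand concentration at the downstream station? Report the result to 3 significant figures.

1.65 mg/L

Mass balance: C = (6.290·1.100 + 1.080·19.00) / 7.370 = 27.44/7.370 = 3.723 mg/L.
6.7%/h lost → k = −ln(1 − 0.067) = 0.06935 h⁻¹.
Decay over the reach: 3.723·exp(−kt) = 3.723·0.4442 = 1.654 mg/L.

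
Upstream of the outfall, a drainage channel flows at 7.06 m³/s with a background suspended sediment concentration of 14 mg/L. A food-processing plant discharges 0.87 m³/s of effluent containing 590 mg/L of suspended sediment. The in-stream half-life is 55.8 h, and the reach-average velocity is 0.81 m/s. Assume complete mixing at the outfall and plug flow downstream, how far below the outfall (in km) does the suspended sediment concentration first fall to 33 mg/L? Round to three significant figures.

199 km

Conservation of mass: C = (7.060·14.00 + 0.8700·590.0) / 7.930 = 612.1/7.930 = 77.19 mg/L.
Half-life 55.8 h → k = ln 2 / 55.8 = 0.01242 h⁻¹ = 0.2981 d⁻¹.
Set 77.19·exp(−k·t) = 33 → t = ln(77.19/33)/k = 246300 s = 68.41 h.
Distance = v·t = 0.81·246300 = 199500 m = 199.5 km.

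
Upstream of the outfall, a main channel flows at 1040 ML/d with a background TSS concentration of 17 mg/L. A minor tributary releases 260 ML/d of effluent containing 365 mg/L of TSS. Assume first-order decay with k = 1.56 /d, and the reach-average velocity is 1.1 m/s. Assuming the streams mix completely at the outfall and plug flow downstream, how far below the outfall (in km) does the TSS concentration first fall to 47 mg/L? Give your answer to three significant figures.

37.2 km

Mass balance: C = (1040·17.00 + 260.0·365.0) / 1300 = 112600/1300 = 86.60 mg/L.
Set 86.60·exp(−k·t) = 47 → t = ln(86.60/47)/k = 33850 s = 9.402 h.
Distance = v·t = 1.1·33850 = 37230 m = 37.23 km.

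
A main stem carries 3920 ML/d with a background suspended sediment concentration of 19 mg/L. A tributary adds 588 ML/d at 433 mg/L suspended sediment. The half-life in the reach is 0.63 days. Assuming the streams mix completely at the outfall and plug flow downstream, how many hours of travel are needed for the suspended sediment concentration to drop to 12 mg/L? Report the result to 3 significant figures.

Mixed concentration C = ΣQC/ΣQ = (3920·19.00 + 588.0·433.0) / 4508 = 329100/4508 = 73.00 mg/L.
Half-life 0.63 d → k = ln 2 / 0.63 = 1.100 d⁻¹.
73.00·exp(−k·t) = 12 → t = ln(73.00/12)/k = 141800 s = 39.39 h.

39.4 h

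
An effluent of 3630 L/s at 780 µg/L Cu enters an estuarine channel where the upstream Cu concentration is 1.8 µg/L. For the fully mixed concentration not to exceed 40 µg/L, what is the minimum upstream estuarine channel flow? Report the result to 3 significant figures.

70300 L/s

Set C_mix = 40: (Q·1.800 + 3630·780.0) / (Q + 3630) = 40
→ Q = 3630·(780.0 − 40)/(40 − 1.800) = 70320 L/s.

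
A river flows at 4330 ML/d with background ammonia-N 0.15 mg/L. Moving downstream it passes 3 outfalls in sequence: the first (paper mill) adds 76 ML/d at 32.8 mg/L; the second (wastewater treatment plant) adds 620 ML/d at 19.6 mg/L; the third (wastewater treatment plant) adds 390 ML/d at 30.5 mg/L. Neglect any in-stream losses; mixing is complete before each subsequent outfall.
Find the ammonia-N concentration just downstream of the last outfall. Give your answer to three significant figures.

Below outfall 1: Q → 4406 ML/d, C = (4330·0.1500 + 76.00·32.80)/4406 = 0.7132 mg/L.
Below outfall 2: Q → 5026 ML/d, C = (4406·0.7132 + 620.0·19.60)/5026 = 3.043 mg/L.
Below outfall 3: Q → 5416 ML/d, C = (5026·3.043 + 390.0·30.50)/5416 = 5.020 mg/L.

5.02 mg/L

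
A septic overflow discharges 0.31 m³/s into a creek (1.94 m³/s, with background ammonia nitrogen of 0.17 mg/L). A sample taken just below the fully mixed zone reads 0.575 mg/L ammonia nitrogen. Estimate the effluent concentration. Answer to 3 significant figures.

Mass balance: 1.940·0.1700 + 0.3100·Cₑ = 2.250·0.5750
→ Cₑ = (2.250·0.5750 − 1.940·0.1700) / 0.3100 = 3.110 mg/L.

3.11 mg/L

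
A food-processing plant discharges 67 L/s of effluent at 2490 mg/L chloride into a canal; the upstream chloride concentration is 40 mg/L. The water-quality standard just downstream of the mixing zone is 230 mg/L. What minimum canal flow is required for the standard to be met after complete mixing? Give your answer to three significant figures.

Set C_mix = 230: (Q·40.00 + 67.00·2490) / (Q + 67.00) = 230
→ Q = 67.00·(2490 − 230)/(230 − 40.00) = 796.9 L/s.

797 L/s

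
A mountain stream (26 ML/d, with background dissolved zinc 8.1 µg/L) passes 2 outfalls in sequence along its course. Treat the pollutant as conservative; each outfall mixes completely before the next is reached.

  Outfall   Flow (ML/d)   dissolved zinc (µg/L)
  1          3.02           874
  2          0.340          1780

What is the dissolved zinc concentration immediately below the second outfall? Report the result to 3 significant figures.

After outfall 1: Q = 26.00 + 3.020 = 29.02 ML/d; C = (26.00·8.100 + 3.020·874.0)/29.02 = 98.21 µg/L.
After outfall 2: Q = 29.02 + 0.3400 = 29.36 ML/d; C = (29.02·98.21 + 0.3400·1780)/29.36 = 117.7 µg/L.

118 µg/L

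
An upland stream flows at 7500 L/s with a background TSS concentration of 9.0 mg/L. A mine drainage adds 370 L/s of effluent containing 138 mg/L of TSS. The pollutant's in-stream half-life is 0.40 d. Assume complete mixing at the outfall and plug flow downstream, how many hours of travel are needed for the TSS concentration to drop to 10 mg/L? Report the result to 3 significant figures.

5.68 h

Mass balance: C = (7500·9.000 + 370.0·138.0) / 7870 = 118600/7870 = 15.06 mg/L.
Half-life 0.40 d → k = ln 2 / 0.40 = 1.733 d⁻¹.
15.06·exp(−k·t) = 10 → t = ln(15.06/10)/k = 20430 s = 5.675 h.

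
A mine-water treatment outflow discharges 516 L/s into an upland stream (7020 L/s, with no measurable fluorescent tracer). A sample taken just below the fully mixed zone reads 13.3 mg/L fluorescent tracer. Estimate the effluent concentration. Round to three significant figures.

194 mg/L

Mass balance: 7020·0 + 516.0·Cₑ = 7536·13.30
→ Cₑ = (7536·13.30 − 7020·0) / 516.0 = 194.2 mg/L.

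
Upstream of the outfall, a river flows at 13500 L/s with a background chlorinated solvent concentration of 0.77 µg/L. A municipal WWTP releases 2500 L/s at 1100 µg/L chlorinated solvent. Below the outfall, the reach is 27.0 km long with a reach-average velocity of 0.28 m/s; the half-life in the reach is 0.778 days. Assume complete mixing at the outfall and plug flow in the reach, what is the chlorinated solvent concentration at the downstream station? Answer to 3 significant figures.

63.8 µg/L

Mixed concentration C = ΣQC/ΣQ = (13500·0.7700 + 2500·1100) / 16000 = 2760000/16000 = 172.5 µg/L.
Travel time t = 27.0·1000 / 0.28 = 96430 s = 26.79 h.
Half-life 0.778 d → k = ln 2 / 0.778 = 0.8909 d⁻¹.
Decay over the reach: 172.5·exp(−kt) = 172.5·0.3700 = 63.83 µg/L.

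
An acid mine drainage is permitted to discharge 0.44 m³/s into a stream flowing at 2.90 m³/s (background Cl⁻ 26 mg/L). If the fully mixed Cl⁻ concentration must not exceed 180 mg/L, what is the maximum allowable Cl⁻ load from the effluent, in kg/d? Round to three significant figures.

Mass balance at the limit: 2.900·26.00 + 0.4400·Cₑ = 3.340·180 → Cₑ = 1195 mg/L.
Load = 0.4400 m³/s × 1195 g/m³ × 86 400 s/d = 45430 kg/d.

45400 kg/d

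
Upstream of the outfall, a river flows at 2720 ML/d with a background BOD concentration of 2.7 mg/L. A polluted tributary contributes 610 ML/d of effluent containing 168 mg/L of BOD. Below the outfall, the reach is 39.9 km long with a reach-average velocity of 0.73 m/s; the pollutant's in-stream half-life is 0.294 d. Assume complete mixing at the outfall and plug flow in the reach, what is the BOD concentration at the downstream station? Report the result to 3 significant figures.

Mass balance: C = (2720·2.700 + 610.0·168.0) / 3330 = 109800/3330 = 32.98 mg/L.
Travel time t = 39.9·1000 / 0.73 = 54660 s = 15.18 h.
Half-life 0.294 d → k = ln 2 / 0.294 = 2.358 d⁻¹.
Applying C = C₀e^(−kt): 32.98 × 0.2250 = 7.422 mg/L.

7.42 mg/L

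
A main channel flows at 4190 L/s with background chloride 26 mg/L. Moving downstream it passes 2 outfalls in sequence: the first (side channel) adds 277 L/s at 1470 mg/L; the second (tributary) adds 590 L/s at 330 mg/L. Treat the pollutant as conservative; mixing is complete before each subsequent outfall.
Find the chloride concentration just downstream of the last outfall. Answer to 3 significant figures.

141 mg/L

After outfall 1: Q = 4190 + 277.0 = 4467 L/s; C = (4190·26.00 + 277.0·1470)/4467 = 115.5 mg/L.
After outfall 2: Q = 4467 + 590.0 = 5057 L/s; C = (4467·115.5 + 590.0·330.0)/5057 = 140.6 mg/L.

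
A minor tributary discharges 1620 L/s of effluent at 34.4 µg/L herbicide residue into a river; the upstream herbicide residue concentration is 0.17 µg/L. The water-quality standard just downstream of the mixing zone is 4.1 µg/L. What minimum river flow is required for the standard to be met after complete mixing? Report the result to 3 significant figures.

Set C_mix = 4.1: (Q·0.1700 + 1620·34.40) / (Q + 1620) = 4.1
→ Q = 1620·(34.40 − 4.1)/(4.1 − 0.1700) = 12490 L/s.

12500 L/s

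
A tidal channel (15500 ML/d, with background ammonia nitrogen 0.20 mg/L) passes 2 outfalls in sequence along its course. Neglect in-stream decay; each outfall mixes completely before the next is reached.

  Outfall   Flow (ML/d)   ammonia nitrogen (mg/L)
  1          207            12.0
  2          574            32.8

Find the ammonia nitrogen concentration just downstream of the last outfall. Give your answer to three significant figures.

1.50 mg/L

Below outfall 1: Q → 15710 ML/d, C = (15500·0.2000 + 207.0·12.00)/15710 = 0.3555 mg/L.
Below outfall 2: Q → 16280 ML/d, C = (15710·0.3555 + 574.0·32.80)/16280 = 1.499 mg/L.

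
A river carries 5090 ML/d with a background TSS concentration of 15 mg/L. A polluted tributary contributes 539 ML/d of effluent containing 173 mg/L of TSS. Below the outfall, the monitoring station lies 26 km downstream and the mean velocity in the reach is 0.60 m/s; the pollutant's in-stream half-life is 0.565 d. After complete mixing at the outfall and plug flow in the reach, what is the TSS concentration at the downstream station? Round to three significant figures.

After mixing, C = (5090·15.00 + 539.0·173.0) / 5629 = 169600/5629 = 30.13 mg/L.
Travel time t = 26·1000 / 0.60 = 43330 s = 12.04 h.
Half-life 0.565 d → k = ln 2 / 0.565 = 1.227 d⁻¹.
First-order decay: C = 30.13·exp(−k·t) = 30.13·0.5405 = 16.28 mg/L.

16.3 mg/L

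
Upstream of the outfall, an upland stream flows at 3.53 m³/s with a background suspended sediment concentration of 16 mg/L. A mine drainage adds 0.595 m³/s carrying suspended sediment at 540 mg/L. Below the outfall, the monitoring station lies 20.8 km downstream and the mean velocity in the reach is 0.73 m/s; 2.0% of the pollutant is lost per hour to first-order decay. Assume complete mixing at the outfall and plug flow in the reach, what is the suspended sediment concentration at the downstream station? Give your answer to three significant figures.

78.0 mg/L

After mixing, C = (3.530·16.00 + 0.5950·540.0) / 4.125 = 377.8/4.125 = 91.58 mg/L.
Travel time t = 20.8·1000 / 0.73 = 28490 s = 7.915 h.
2.0%/h lost → k = −ln(1 − 0.02) = 0.02020 h⁻¹.
First-order decay: C = 91.58·exp(−k·t) = 91.58·0.8522 = 78.05 mg/L.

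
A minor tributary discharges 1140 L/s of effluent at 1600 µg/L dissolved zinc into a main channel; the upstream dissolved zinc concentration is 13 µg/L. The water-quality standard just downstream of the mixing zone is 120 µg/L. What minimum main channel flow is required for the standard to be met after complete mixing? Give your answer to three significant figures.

Set C_mix = 120: (Q·13.00 + 1140·1600) / (Q + 1140) = 120
→ Q = 1140·(1600 − 120)/(120 − 13.00) = 15770 L/s.

15800 L/s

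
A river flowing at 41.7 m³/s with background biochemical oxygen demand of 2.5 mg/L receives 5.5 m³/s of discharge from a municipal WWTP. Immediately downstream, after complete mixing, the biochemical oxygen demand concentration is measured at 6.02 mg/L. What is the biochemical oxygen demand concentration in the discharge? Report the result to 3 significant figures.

Mass balance: 41.70·2.500 + 5.500·Cₑ = 47.20·6.020
→ Cₑ = (47.20·6.020 − 41.70·2.500) / 5.500 = 32.71 mg/L.

32.7 mg/L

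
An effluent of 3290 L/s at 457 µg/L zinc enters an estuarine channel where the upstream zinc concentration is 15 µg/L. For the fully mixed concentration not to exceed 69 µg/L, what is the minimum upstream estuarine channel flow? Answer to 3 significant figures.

23600 L/s

Set C_mix = 69: (Q·15.00 + 3290·457.0) / (Q + 3290) = 69
→ Q = 3290·(457.0 − 69)/(69 − 15.00) = 23640 L/s.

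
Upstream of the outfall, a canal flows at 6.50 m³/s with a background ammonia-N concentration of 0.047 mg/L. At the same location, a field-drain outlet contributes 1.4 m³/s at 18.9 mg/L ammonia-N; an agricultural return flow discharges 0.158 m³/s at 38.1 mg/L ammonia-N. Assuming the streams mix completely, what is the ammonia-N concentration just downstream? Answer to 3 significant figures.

4.07 mg/L

Conservation of mass: C = (6.500·0.04700 + 1.400·18.90 + 0.1580·38.10) / 8.058 = 32.79/8.058 = 4.069 mg/L.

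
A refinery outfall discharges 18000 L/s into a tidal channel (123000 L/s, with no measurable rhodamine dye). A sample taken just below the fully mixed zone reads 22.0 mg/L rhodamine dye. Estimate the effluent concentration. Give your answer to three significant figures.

Mass balance: 123000·0 + 18000·Cₑ = 141000·22.00
→ Cₑ = (141000·22.00 − 123000·0) / 18000 = 172.3 mg/L.

172 mg/L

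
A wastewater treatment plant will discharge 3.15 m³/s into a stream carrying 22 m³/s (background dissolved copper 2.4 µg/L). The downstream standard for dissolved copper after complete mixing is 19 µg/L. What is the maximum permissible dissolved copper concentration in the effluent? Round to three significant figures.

135 µg/L

At the limit, (Qr·Cr + Qe·Cₑ)/(Qr + Qe) = 19:
Cₑ = (25.15·19 − 22.00·2.400) / 3.150 = 134.9 µg/L.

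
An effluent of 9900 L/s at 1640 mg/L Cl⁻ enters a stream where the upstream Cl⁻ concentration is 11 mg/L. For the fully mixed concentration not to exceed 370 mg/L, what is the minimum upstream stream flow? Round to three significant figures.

Set C_mix = 370: (Q·11.00 + 9900·1640) / (Q + 9900) = 370
→ Q = 9900·(1640 − 370)/(370 − 11.00) = 35020 L/s.

35000 L/s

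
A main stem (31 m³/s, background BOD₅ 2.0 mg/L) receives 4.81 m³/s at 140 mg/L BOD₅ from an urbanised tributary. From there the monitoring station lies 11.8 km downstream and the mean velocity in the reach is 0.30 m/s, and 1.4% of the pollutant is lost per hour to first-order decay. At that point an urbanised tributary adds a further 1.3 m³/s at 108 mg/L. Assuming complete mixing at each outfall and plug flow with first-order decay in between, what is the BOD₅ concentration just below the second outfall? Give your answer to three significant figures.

20.8 mg/L

Flow-weighted average: C = (31.00·2.000 + 4.810·140.0) / 35.81 = 735.4/35.81 = 20.54 mg/L; combined flow 35.81 m³/s.
Travel time t = 11.8·1000 / 0.30 = 39330 s = 10.93 h.
1.4%/h lost → k = −ln(1 − 0.014) = 0.01410 h⁻¹.
First-order decay: C = 20.54·exp(−k·t) = 20.54·0.8572 = 17.60 mg/L.
Second outfall: C = (35.81·17.60 + 1.300·108.0)/37.11 = 20.77 mg/L.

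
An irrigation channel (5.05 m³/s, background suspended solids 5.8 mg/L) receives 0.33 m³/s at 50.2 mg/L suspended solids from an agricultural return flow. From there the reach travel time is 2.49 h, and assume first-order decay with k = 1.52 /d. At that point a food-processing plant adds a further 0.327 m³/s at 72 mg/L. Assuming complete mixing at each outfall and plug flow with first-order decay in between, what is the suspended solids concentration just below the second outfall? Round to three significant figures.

Mixed concentration C = ΣQC/ΣQ = (5.050·5.800 + 0.3300·50.20) / 5.380 = 45.86/5.380 = 8.523 mg/L; combined flow 5.380 m³/s.
First-order decay: C = 8.523·exp(−k·t) = 8.523·0.8541 = 7.280 mg/L.
At the second outfall, C = (5.380·7.280 + 0.3270·72.00) / (5.380 + 0.3270) = 10.99 mg/L.

11.0 mg/L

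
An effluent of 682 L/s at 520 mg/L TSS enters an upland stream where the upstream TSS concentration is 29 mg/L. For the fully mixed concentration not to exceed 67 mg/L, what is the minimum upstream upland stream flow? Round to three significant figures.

Set C_mix = 67: (Q·29.00 + 682.0·520.0) / (Q + 682.0) = 67
→ Q = 682.0·(520.0 − 67)/(67 − 29.00) = 8130 L/s.

8130 L/s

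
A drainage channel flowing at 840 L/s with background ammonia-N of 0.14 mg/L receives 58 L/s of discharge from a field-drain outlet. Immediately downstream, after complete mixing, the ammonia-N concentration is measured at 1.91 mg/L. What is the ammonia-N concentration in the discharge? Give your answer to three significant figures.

Mass balance: 840.0·0.1400 + 58.00·Cₑ = 898.0·1.910
→ Cₑ = (898.0·1.910 − 840.0·0.1400) / 58.00 = 27.54 mg/L.

27.5 mg/L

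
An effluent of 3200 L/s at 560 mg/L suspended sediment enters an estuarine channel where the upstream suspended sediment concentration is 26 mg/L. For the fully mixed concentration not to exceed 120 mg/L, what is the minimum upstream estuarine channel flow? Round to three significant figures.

15000 L/s

Set C_mix = 120: (Q·26.00 + 3200·560.0) / (Q + 3200) = 120
→ Q = 3200·(560.0 − 120)/(120 − 26.00) = 14980 L/s.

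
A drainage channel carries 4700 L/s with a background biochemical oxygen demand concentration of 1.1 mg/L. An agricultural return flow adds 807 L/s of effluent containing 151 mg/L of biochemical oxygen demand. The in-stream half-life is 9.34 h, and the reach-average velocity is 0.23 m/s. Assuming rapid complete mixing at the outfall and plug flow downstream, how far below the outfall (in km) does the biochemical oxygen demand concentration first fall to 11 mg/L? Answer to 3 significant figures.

Mass balance: C = (4700·1.100 + 807.0·151.0) / 5507 = 127000/5507 = 23.07 mg/L.
Half-life 9.34 h → k = ln 2 / 9.34 = 0.07421 h⁻¹ = 1.781 d⁻¹.
Set 23.07·exp(−k·t) = 11 → t = ln(23.07/11)/k = 35920 s = 9.978 h.
Distance = v·t = 0.23·35920 = 8262 m = 8.262 km.

8.26 km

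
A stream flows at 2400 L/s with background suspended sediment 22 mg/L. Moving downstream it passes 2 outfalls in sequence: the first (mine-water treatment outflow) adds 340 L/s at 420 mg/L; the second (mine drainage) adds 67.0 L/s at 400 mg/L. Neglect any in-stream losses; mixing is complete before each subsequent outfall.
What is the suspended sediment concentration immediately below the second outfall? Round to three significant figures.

Outfall 1: combined Q = 2740 L/s; C = (2400·22.00 + 340.0·420.0)/2740 = 71.39 mg/L.
Outfall 2: combined Q = 2807 L/s; C = (2740·71.39 + 67.00·400.0)/2807 = 79.23 mg/L.

79.2 mg/L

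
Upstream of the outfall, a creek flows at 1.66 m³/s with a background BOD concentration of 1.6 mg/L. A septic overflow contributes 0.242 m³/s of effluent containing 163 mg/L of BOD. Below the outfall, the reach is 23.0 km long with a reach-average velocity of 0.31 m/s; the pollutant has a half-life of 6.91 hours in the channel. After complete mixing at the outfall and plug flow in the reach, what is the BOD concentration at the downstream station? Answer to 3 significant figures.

2.80 mg/L

After mixing, C = (1.660·1.600 + 0.2420·163.0) / 1.902 = 42.10/1.902 = 22.14 mg/L.
Travel time t = 23.0·1000 / 0.31 = 74190 s = 20.61 h.
Half-life 6.91 h → k = ln 2 / 6.91 = 0.1003 h⁻¹ = 2.407 d⁻¹.
First-order decay: C = 22.14·exp(−k·t) = 22.14·0.1265 = 2.801 mg/L.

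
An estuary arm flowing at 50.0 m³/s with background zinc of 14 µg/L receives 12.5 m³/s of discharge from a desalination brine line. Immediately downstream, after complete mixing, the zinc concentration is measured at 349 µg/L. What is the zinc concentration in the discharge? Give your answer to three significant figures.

1690 µg/L

Mass balance: 50.00·14.00 + 12.50·Cₑ = 62.50·349.0
→ Cₑ = (62.50·349.0 − 50.00·14.00) / 12.50 = 1689 µg/L.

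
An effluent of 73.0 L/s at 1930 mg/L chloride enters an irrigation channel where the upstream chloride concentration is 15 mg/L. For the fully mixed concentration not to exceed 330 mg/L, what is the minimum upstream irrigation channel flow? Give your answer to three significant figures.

371 L/s

Set C_mix = 330: (Q·15.00 + 73.00·1930) / (Q + 73.00) = 330
→ Q = 73.00·(1930 − 330)/(330 − 15.00) = 370.8 L/s.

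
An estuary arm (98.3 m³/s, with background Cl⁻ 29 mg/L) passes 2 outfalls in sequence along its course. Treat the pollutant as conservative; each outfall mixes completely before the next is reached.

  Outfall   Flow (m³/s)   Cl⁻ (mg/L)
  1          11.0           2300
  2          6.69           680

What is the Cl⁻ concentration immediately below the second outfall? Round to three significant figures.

After outfall 1: Q = 98.30 + 11.00 = 109.3 m³/s; C = (98.30·29.00 + 11.00·2300)/109.3 = 257.6 mg/L.
After outfall 2: Q = 109.3 + 6.690 = 116.0 m³/s; C = (109.3·257.6 + 6.690·680.0)/116.0 = 281.9 mg/L.

282 mg/L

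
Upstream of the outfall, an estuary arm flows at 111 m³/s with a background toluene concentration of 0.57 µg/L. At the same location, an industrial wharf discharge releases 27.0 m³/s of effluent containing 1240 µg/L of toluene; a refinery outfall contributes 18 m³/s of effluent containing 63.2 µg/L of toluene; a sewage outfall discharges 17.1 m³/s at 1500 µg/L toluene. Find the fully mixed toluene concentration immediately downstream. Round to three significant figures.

349 µg/L

Flow-weighted average: C = (111.0·0.5700 + 27.00·1240 + 18.00·63.20 + 17.10·1500) / 173.1 = 60330/173.1 = 348.5 µg/L.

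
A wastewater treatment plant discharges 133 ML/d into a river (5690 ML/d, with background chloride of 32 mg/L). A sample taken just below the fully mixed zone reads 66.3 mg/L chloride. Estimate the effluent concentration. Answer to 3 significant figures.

1530 mg/L

Mass balance: 5690·32.00 + 133.0·Cₑ = 5823·66.30
→ Cₑ = (5823·66.30 − 5690·32.00) / 133.0 = 1534 mg/L.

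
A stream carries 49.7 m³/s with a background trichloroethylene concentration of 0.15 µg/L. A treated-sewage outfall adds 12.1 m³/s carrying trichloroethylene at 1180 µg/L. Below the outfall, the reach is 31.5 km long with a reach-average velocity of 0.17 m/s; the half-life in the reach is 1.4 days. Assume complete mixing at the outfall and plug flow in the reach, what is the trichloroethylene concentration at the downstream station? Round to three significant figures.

79.9 µg/L

Mixed concentration C = ΣQC/ΣQ = (49.70·0.1500 + 12.10·1180) / 61.80 = 14290/61.80 = 231.2 µg/L.
Travel time t = 31.5·1000 / 0.17 = 185300 s = 51.47 h.
Half-life 1.4 d → k = ln 2 / 1.4 = 0.4951 d⁻¹.
Applying C = C₀e^(−kt): 231.2 × 0.3458 = 79.94 µg/L.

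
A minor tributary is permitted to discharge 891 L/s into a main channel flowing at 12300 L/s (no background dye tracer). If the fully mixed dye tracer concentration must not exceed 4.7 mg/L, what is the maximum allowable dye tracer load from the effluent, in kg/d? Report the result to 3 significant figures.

5360 kg/d

Mass balance at the limit: 12300·0 + 891.0·Cₑ = 13190·4.7 → Cₑ = 69.58 mg/L.
891.0 L/s = 0.8910 m³/s. Load = 0.8910 m³/s × 69.58 g/m³ × 86 400 s/d = 5357 kg/d.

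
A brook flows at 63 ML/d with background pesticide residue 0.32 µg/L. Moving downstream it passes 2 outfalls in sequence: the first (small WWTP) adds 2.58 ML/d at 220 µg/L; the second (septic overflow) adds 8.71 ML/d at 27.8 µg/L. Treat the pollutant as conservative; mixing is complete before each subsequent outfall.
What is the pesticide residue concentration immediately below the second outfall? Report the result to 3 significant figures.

11.2 µg/L

Outfall 1: combined Q = 65.58 ML/d; C = (63.00·0.3200 + 2.580·220.0)/65.58 = 8.962 µg/L.
Outfall 2: combined Q = 74.29 ML/d; C = (65.58·8.962 + 8.710·27.80)/74.29 = 11.17 µg/L.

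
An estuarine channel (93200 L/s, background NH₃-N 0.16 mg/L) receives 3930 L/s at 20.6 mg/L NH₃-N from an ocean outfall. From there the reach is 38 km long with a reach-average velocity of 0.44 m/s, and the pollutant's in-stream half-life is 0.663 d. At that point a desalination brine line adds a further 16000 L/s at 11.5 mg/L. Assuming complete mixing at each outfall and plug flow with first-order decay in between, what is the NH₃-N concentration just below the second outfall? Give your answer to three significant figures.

After mixing, C = (93200·0.1600 + 3930·20.60) / 97130 = 95870/97130 = 0.9870 mg/L; combined flow 97130 L/s.
Travel time t = 38·1000 / 0.44 = 86360 s = 23.99 h.
Half-life 0.663 d → k = ln 2 / 0.663 = 1.045 d⁻¹.
First-order decay: C = 0.9870·exp(−k·t) = 0.9870·0.3517 = 0.3471 mg/L.
At the second outfall, C = (97130·0.3471 + 16000·11.50) / (97130 + 16000) = 1.924 mg/L.

1.92 mg/L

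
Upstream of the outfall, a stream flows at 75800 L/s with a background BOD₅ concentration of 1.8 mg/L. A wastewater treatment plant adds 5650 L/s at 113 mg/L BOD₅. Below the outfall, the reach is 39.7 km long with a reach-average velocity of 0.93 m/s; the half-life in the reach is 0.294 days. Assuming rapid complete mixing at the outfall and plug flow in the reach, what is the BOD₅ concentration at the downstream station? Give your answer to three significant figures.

After mixing, C = (75800·1.800 + 5650·113.0) / 81450 = 774900/81450 = 9.514 mg/L.
Travel time t = 39.7·1000 / 0.93 = 42690 s = 11.86 h.
Half-life 0.294 d → k = ln 2 / 0.294 = 2.358 d⁻¹.
Decay over the reach: 9.514·exp(−kt) = 9.514·0.3120 = 2.968 mg/L.

2.97 mg/L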